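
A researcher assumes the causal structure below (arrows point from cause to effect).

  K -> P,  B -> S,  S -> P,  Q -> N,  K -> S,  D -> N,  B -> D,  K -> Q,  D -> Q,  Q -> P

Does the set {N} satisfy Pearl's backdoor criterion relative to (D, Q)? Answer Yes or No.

No

Backdoor paths from D to Q (paths whose first edge points into D):
  P1: D <- B -> S <- K -> Q
  P2: D <- B -> S <- K -> P <- Q
  P3: D <- B -> S -> P <- K -> Q
  P4: D <- B -> S -> P <- Q
Condition 1 (no descendant of D in the set): FAILS — N is a descendant of D.
Condition 2 (every backdoor path blocked by {N}):
  P1: blocked at collider S (neither it nor any descendant is in the conditioning set).
  P2: blocked at collider S (neither it nor any descendant is in the conditioning set).
  P3: blocked at collider P (neither it nor any descendant is in the conditioning set).
  P4: blocked at collider P (neither it nor any descendant is in the conditioning set).
{N} does not satisfy the backdoor criterion.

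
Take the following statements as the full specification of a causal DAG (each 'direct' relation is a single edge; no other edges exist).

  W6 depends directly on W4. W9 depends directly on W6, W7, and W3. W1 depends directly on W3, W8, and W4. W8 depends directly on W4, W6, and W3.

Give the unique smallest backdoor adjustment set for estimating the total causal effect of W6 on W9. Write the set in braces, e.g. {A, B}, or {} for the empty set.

{}

Variables eligible for adjustment (non-descendants of W6, excluding W6 and W9): {W3, W4, W7}.
Backdoor paths from W6 to W9:
  P1: W6 <- W4 -> W8 <- W3 -> W9
  P2: W6 <- W4 -> W8 -> W1 <- W3 -> W9
  P3: W6 <- W4 -> W1 <- W3 -> W9
  P4: W6 <- W4 -> W1 <- W8 <- W3 -> W9
Each backdoor path contains an unconditioned collider, so every path is already blocked with the empty conditioning set:
  P1: blocked at collider W8 (neither it nor any descendant is in the conditioning set).
  P2: blocked at collider W1 (neither it nor any descendant is in the conditioning set).
  P3: blocked at collider W1 (neither it nor any descendant is in the conditioning set).
  P4: blocked at collider W1 (neither it nor any descendant is in the conditioning set).
The empty set is therefore the unique smallest valid set.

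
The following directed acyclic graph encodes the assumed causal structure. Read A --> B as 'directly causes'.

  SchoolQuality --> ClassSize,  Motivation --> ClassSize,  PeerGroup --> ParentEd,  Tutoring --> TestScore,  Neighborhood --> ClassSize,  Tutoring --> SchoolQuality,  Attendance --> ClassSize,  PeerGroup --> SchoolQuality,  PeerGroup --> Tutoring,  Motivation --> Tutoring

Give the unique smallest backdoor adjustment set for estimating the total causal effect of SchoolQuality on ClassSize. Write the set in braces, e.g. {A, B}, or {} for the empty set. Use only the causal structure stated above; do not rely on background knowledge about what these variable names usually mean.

{Motivation}

Variables eligible for adjustment (non-descendants of SchoolQuality, excluding SchoolQuality and ClassSize): {Attendance, Motivation, Neighborhood, ParentEd, PeerGroup, TestScore, Tutoring}.
Backdoor paths from SchoolQuality to ClassSize:
  P1: SchoolQuality <- PeerGroup -> Tutoring <- Motivation -> ClassSize
  P2: SchoolQuality <- Tutoring <- Motivation -> ClassSize
The empty set is not sufficient: P2 (SchoolQuality <- Tutoring <- Motivation -> ClassSize) has no collider blocking it and no conditioned non-collider, so it is open.
Try {Motivation}:
  P1: blocked at collider Tutoring (neither it nor any descendant is in the conditioning set).
  P2: blocked at fork node Motivation ∈ conditioning set.
{Motivation} contains no descendant of SchoolQuality and blocks every backdoor path.
No other singleton works — e.g. {PeerGroup} leaves P2 open — so {Motivation} is the unique smallest valid adjustment set.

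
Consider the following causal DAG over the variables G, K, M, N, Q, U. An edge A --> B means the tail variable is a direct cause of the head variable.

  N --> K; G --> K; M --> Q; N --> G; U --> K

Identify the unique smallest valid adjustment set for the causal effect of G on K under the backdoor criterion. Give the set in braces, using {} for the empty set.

Variables eligible for adjustment (non-descendants of G, excluding G and K): {M, N, Q, U}.
Backdoor paths from G to K:
  P1: G <- N -> K
The empty set is not sufficient: P1 (G <- N -> K) has no collider blocking it and no conditioned non-collider, so it is open.
Try {N}:
  P1: blocked at fork node N ∈ conditioning set.
{N} contains no descendant of G and blocks every backdoor path.
No other singleton works — e.g. {M} leaves P1 open — so {N} is the unique smallest valid adjustment set.

{N}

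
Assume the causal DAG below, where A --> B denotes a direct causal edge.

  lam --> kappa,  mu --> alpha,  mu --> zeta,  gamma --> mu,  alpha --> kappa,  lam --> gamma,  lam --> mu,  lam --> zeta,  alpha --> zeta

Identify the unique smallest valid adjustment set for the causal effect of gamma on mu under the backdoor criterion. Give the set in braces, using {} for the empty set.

Variables eligible for adjustment (non-descendants of gamma, excluding gamma and mu): {lam}.
Backdoor paths from gamma to mu:
  P1: gamma <- lam -> mu
  P2: gamma <- lam -> zeta <- mu
  P3: gamma <- lam -> zeta <- alpha <- mu
  P4: gamma <- lam -> kappa <- alpha <- mu
  P5: gamma <- lam -> kappa <- alpha -> zeta <- mu
The empty set is not sufficient: P1 (gamma <- lam -> mu) has no collider blocking it and no conditioned non-collider, so it is open.
Try {lam}:
  P1: blocked at fork node lam ∈ conditioning set.
  P2: blocked at fork node lam ∈ conditioning set.
  P3: blocked at fork node lam ∈ conditioning set.
  P4: blocked at fork node lam ∈ conditioning set.
  P5: blocked at fork node lam ∈ conditioning set.
{lam} contains no descendant of gamma and blocks every backdoor path.
{lam} is the unique smallest valid adjustment set.

{lam}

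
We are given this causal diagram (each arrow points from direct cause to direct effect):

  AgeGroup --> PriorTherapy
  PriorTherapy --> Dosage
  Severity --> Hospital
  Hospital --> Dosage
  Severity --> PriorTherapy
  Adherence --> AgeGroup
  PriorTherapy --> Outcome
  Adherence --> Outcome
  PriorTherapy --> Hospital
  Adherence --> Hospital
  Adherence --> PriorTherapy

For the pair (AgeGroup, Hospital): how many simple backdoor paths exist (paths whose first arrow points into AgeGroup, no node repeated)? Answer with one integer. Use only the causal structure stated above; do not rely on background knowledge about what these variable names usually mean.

7

A backdoor path from AgeGroup to Hospital is any simple undirected path whose first edge points into AgeGroup (i.e. leaves AgeGroup via a parent).
Parents of AgeGroup: {Adherence}.
Enumerating:
  P1: AgeGroup <- Adherence -> PriorTherapy <- Severity -> Hospital
  P2: AgeGroup <- Adherence -> PriorTherapy -> Hospital
  P3: AgeGroup <- Adherence -> PriorTherapy -> Dosage <- Hospital
  P4: AgeGroup <- Adherence -> Outcome <- PriorTherapy <- Severity -> Hospital
  P5: AgeGroup <- Adherence -> Outcome <- PriorTherapy -> Hospital
  P6: AgeGroup <- Adherence -> Outcome <- PriorTherapy -> Dosage <- Hospital
  P7: AgeGroup <- Adherence -> Hospital
That exhausts the simple backdoor paths. Count: 7.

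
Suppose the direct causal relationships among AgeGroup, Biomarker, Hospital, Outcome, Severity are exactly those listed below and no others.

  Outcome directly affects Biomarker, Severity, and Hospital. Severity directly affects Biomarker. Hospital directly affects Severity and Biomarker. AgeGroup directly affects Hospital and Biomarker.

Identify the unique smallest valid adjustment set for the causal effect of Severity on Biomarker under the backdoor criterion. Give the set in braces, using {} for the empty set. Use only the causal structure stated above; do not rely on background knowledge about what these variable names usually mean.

{Hospital, Outcome}

Variables eligible for adjustment (non-descendants of Severity, excluding Severity and Biomarker): {AgeGroup, Hospital, Outcome}.
Backdoor paths from Severity to Biomarker:
  P1: Severity <- Outcome -> Hospital <- AgeGroup -> Biomarker
  P2: Severity <- Outcome -> Hospital -> Biomarker
  P3: Severity <- Outcome -> Biomarker
  P4: Severity <- Hospital <- AgeGroup -> Biomarker
  P5: Severity <- Hospital <- Outcome -> Biomarker
  P6: Severity <- Hospital -> Biomarker
The empty set is not sufficient: P2 (Severity <- Outcome -> Hospital -> Biomarker) has no collider blocking it and no conditioned non-collider, so it is open.
Try {Hospital, Outcome}:
  P1: blocked at fork node Outcome ∈ conditioning set.
  P2: blocked at fork node Outcome ∈ conditioning set.
  P3: blocked at fork node Outcome ∈ conditioning set.
  P4: blocked at chain node Hospital ∈ conditioning set.
  P5: blocked at chain node Hospital ∈ conditioning set.
  P6: blocked at fork node Hospital ∈ conditioning set.
{Hospital, Outcome} contains no descendant of Severity and blocks every backdoor path.
Every element of {Hospital, Outcome} is needed (dropping Hospital leaves P4 open; dropping Outcome leaves P1 open), so no proper subset is valid.
Among all size-2 subsets of the eligible variables, only {Hospital, Outcome} blocks every backdoor path, so it is the unique smallest valid adjustment set.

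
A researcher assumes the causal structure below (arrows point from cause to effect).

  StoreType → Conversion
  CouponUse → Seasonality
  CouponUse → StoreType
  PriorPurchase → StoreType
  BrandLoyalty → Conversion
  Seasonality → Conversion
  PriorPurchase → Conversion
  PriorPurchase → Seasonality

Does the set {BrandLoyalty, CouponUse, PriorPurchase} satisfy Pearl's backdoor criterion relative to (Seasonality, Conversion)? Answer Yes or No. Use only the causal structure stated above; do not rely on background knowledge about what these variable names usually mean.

Backdoor paths from Seasonality to Conversion (paths whose first edge points into Seasonality):
  P1: Seasonality <- CouponUse -> StoreType <- PriorPurchase -> Conversion
  P2: Seasonality <- CouponUse -> StoreType -> Conversion
  P3: Seasonality <- PriorPurchase -> StoreType -> Conversion
  P4: Seasonality <- PriorPurchase -> Conversion
Condition 1 (no descendant of Seasonality in the set): holds — descendants of Seasonality are {Conversion}; none are in {BrandLoyalty, CouponUse, PriorPurchase}.
Condition 2 (every backdoor path blocked by {BrandLoyalty, CouponUse, PriorPurchase}):
  P1: blocked at fork node CouponUse ∈ conditioning set.
  P2: blocked at fork node CouponUse ∈ conditioning set.
  P3: blocked at fork node PriorPurchase ∈ conditioning set.
  P4: blocked at fork node PriorPurchase ∈ conditioning set.
{BrandLoyalty, CouponUse, PriorPurchase} satisfies the backdoor criterion.

Yes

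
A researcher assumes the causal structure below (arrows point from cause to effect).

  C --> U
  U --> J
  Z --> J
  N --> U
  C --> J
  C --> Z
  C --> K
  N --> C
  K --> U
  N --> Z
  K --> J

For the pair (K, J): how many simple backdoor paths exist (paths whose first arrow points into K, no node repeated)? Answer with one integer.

A backdoor path from K to J is any simple undirected path whose first edge points into K (i.e. leaves K via a parent).
Parents of K: {C}.
Enumerating:
  P1: K <- C <- N -> Z -> J
  P2: K <- C <- N -> U -> J
  P3: K <- C -> Z <- N -> U -> J
  P4: K <- C -> Z -> J
  P5: K <- C -> U <- N -> Z -> J
  P6: K <- C -> U -> J
  P7: K <- C -> J
That exhausts the simple backdoor paths. Count: 7.

7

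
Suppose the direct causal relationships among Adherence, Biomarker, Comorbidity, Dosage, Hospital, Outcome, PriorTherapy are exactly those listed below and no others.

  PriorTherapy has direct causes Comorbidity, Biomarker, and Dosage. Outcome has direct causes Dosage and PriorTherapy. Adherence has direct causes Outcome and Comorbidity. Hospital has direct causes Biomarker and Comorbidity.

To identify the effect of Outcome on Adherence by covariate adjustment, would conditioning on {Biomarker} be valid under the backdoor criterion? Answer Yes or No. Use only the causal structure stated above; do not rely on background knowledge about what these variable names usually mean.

No

Backdoor paths from Outcome to Adherence (paths whose first edge points into Outcome):
  P1: Outcome <- Dosage -> PriorTherapy <- Comorbidity -> Adherence
  P2: Outcome <- Dosage -> PriorTherapy <- Biomarker -> Hospital <- Comorbidity -> Adherence
  P3: Outcome <- PriorTherapy <- Comorbidity -> Adherence
  P4: Outcome <- PriorTherapy <- Biomarker -> Hospital <- Comorbidity -> Adherence
Condition 1 (no descendant of Outcome in the set): holds — descendants of Outcome are {Adherence}; none are in {Biomarker}.
Condition 2 (every backdoor path blocked by {Biomarker}):
  P1: blocked at collider PriorTherapy (neither it nor any descendant is in the conditioning set).
  P2: blocked at collider PriorTherapy (neither it nor any descendant is in the conditioning set).
  P3: open — no interior node is in the conditioning set.
  P4: blocked at fork node Biomarker ∈ conditioning set.
{Biomarker} does not satisfy the backdoor criterion.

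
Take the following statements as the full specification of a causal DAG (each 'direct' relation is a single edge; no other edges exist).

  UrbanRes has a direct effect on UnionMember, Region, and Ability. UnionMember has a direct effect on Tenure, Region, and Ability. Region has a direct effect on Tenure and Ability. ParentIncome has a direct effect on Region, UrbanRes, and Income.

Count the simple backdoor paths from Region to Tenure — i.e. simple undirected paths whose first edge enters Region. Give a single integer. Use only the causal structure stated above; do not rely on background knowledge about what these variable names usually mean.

5

A backdoor path from Region to Tenure is any simple undirected path whose first edge points into Region (i.e. leaves Region via a parent).
Parents of Region: {ParentIncome, UnionMember, UrbanRes}.
Enumerating:
  P1: Region <- ParentIncome -> UrbanRes -> UnionMember -> Tenure
  P2: Region <- ParentIncome -> UrbanRes -> Ability <- UnionMember -> Tenure
  P3: Region <- UrbanRes -> UnionMember -> Tenure
  P4: Region <- UrbanRes -> Ability <- UnionMember -> Tenure
  P5: Region <- UnionMember -> Tenure
That exhausts the simple backdoor paths. Count: 5.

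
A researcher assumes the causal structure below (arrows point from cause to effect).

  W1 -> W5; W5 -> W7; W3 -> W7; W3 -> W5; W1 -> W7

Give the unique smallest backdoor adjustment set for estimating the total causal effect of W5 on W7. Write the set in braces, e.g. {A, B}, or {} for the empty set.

{W1, W3}

Variables eligible for adjustment (non-descendants of W5, excluding W5 and W7): {W1, W3}.
Backdoor paths from W5 to W7:
  P1: W5 <- W3 -> W7
  P2: W5 <- W1 -> W7
The empty set is not sufficient: P1 (W5 <- W3 -> W7) has no collider blocking it and no conditioned non-collider, so it is open.
Try {W1, W3}:
  P1: blocked at fork node W3 ∈ conditioning set.
  P2: blocked at fork node W1 ∈ conditioning set.
{W1, W3} contains no descendant of W5 and blocks every backdoor path.
Every element of {W1, W3} is needed (dropping W1 leaves P2 open; dropping W3 leaves P1 open), so no proper subset is valid.
Among all size-2 subsets of the eligible variables, only {W1, W3} blocks every backdoor path, so it is the unique smallest valid adjustment set.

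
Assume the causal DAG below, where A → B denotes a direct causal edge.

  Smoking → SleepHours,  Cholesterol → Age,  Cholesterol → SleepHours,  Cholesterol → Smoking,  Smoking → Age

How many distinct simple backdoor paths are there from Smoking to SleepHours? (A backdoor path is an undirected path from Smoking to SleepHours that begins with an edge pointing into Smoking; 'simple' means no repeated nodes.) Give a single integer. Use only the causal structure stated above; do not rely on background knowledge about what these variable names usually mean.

1

A backdoor path from Smoking to SleepHours is any simple undirected path whose first edge points into Smoking (i.e. leaves Smoking via a parent).
Parents of Smoking: {Cholesterol}.
Enumerating:
  P1: Smoking <- Cholesterol -> SleepHours
That exhausts the simple backdoor paths. Count: 1.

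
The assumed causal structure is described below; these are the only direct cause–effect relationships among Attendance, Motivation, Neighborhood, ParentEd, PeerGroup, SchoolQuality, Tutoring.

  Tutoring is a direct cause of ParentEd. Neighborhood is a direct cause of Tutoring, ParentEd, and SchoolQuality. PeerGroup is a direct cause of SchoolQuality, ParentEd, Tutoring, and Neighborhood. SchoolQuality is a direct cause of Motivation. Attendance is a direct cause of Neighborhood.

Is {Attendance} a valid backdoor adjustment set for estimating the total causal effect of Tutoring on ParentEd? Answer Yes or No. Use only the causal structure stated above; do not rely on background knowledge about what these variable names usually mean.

Backdoor paths from Tutoring to ParentEd (paths whose first edge points into Tutoring):
  P1: Tutoring <- PeerGroup -> Neighborhood -> ParentEd
  P2: Tutoring <- PeerGroup -> SchoolQuality <- Neighborhood -> ParentEd
  P3: Tutoring <- PeerGroup -> ParentEd
  P4: Tutoring <- Neighborhood <- PeerGroup -> ParentEd
  P5: Tutoring <- Neighborhood -> SchoolQuality <- PeerGroup -> ParentEd
  P6: Tutoring <- Neighborhood -> ParentEd
Condition 1 (no descendant of Tutoring in the set): holds — descendants of Tutoring are {ParentEd}; none are in {Attendance}.
Condition 2 (every backdoor path blocked by {Attendance}):
  P1: open — no interior node is in the conditioning set.
  P2: blocked at collider SchoolQuality (neither it nor any descendant is in the conditioning set).
  P3: open — no interior node is in the conditioning set.
  P4: open — no interior node is in the conditioning set.
  P5: blocked at collider SchoolQuality (neither it nor any descendant is in the conditioning set).
  P6: open — no interior node is in the conditioning set.
{Attendance} does not satisfy the backdoor criterion.

No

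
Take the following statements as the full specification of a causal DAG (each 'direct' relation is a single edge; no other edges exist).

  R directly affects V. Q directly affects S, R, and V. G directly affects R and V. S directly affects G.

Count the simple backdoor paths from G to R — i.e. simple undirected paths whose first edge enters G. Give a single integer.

A backdoor path from G to R is any simple undirected path whose first edge points into G (i.e. leaves G via a parent).
Parents of G: {S}.
Enumerating:
  P1: G <- S <- Q -> R
  P2: G <- S <- Q -> V <- R
That exhausts the simple backdoor paths. Count: 2.

2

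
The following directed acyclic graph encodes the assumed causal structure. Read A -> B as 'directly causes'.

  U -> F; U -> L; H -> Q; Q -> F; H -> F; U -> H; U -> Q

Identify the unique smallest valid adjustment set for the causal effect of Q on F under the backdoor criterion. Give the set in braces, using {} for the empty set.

{H, U}

Variables eligible for adjustment (non-descendants of Q, excluding Q and F): {H, L, U}.
Backdoor paths from Q to F:
  P1: Q <- U -> H -> F
  P2: Q <- U -> F
  P3: Q <- H <- U -> F
  P4: Q <- H -> F
The empty set is not sufficient: P1 (Q <- U -> H -> F) has no collider blocking it and no conditioned non-collider, so it is open.
Try {H, U}:
  P1: blocked at fork node U ∈ conditioning set.
  P2: blocked at fork node U ∈ conditioning set.
  P3: blocked at chain node H ∈ conditioning set.
  P4: blocked at fork node H ∈ conditioning set.
{H, U} contains no descendant of Q and blocks every backdoor path.
Every element of {H, U} is needed (dropping H leaves P4 open; dropping U leaves P2 open), so no proper subset is valid.
Among all size-2 subsets of the eligible variables, only {H, U} blocks every backdoor path, so it is the unique smallest valid adjustment set.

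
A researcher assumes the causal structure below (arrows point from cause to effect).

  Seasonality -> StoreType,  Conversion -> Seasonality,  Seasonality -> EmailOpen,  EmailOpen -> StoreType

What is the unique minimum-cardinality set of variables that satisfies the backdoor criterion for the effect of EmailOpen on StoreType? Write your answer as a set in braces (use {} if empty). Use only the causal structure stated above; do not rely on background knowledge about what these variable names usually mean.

{Seasonality}

Variables eligible for adjustment (non-descendants of EmailOpen, excluding EmailOpen and StoreType): {Conversion, Seasonality}.
Backdoor paths from EmailOpen to StoreType:
  P1: EmailOpen <- Seasonality -> StoreType
The empty set is not sufficient: P1 (EmailOpen <- Seasonality -> StoreType) has no collider blocking it and no conditioned non-collider, so it is open.
Try {Seasonality}:
  P1: blocked at fork node Seasonality ∈ conditioning set.
{Seasonality} contains no descendant of EmailOpen and blocks every backdoor path.
No other singleton works — e.g. {Conversion} leaves P1 open — so {Seasonality} is the unique smallest valid adjustment set.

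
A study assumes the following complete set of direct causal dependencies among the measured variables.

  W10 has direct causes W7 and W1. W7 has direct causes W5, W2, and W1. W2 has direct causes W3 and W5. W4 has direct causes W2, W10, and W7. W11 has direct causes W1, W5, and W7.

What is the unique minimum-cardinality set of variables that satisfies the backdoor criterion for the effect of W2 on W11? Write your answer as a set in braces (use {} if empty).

Variables eligible for adjustment (non-descendants of W2, excluding W2 and W11): {W1, W3, W5}.
Backdoor paths from W2 to W11:
  P1: W2 <- W5 -> W7 <- W1 -> W11
  P2: W2 <- W5 -> W7 -> W10 <- W1 -> W11
  P3: W2 <- W5 -> W7 -> W4 <- W10 <- W1 -> W11
  P4: W2 <- W5 -> W7 -> W11
  P5: W2 <- W5 -> W11
The empty set is not sufficient: P4 (W2 <- W5 -> W7 -> W11) has no collider blocking it and no conditioned non-collider, so it is open.
Try {W5}:
  P1: blocked at fork node W5 ∈ conditioning set.
  P2: blocked at fork node W5 ∈ conditioning set.
  P3: blocked at fork node W5 ∈ conditioning set.
  P4: blocked at fork node W5 ∈ conditioning set.
  P5: blocked at fork node W5 ∈ conditioning set.
{W5} contains no descendant of W2 and blocks every backdoor path.
No other singleton works — e.g. {W1} leaves P4 open — so {W5} is the unique smallest valid adjustment set.

{W5}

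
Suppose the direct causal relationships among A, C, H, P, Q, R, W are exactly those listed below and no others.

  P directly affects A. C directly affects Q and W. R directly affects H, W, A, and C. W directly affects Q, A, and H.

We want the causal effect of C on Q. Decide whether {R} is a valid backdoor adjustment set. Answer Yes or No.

Yes

Backdoor paths from C to Q (paths whose first edge points into C):
  P1: C <- R -> W -> Q
  P2: C <- R -> A <- W -> Q
  P3: C <- R -> H <- W -> Q
Condition 1 (no descendant of C in the set): holds — descendants of C are {A, H, Q, W}; none are in {R}.
Condition 2 (every backdoor path blocked by {R}):
  P1: blocked at fork node R ∈ conditioning set.
  P2: blocked at fork node R ∈ conditioning set.
  P3: blocked at fork node R ∈ conditioning set.
{R} satisfies the backdoor criterion.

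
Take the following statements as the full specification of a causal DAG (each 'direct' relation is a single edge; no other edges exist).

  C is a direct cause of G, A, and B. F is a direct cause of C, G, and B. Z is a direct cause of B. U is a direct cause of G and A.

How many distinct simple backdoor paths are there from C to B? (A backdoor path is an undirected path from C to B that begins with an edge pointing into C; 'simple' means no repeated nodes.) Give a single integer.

A backdoor path from C to B is any simple undirected path whose first edge points into C (i.e. leaves C via a parent).
Parents of C: {F}.
Enumerating:
  P1: C <- F -> B
That exhausts the simple backdoor paths. Count: 1.

1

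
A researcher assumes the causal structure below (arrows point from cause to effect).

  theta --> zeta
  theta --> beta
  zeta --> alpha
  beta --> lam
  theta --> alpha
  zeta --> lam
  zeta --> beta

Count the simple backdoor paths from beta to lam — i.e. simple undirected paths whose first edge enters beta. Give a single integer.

3

A backdoor path from beta to lam is any simple undirected path whose first edge points into beta (i.e. leaves beta via a parent).
Parents of beta: {theta, zeta}.
Enumerating:
  P1: beta <- theta -> zeta -> lam
  P2: beta <- theta -> alpha <- zeta -> lam
  P3: beta <- zeta -> lam
That exhausts the simple backdoor paths. Count: 3.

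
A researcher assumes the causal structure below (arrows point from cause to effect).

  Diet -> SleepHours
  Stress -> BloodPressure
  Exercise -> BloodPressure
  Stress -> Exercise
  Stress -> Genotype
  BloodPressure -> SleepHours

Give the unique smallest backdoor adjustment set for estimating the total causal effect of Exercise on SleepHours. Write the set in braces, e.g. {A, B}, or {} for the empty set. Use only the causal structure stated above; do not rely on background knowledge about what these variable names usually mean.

Variables eligible for adjustment (non-descendants of Exercise, excluding Exercise and SleepHours): {Diet, Genotype, Stress}.
Backdoor paths from Exercise to SleepHours:
  P1: Exercise <- Stress -> BloodPressure -> SleepHours
The empty set is not sufficient: P1 (Exercise <- Stress -> BloodPressure -> SleepHours) has no collider blocking it and no conditioned non-collider, so it is open.
Try {Stress}:
  P1: blocked at fork node Stress ∈ conditioning set.
{Stress} contains no descendant of Exercise and blocks every backdoor path.
No other singleton works — e.g. {Diet} leaves P1 open — so {Stress} is the unique smallest valid adjustment set.

{Stress}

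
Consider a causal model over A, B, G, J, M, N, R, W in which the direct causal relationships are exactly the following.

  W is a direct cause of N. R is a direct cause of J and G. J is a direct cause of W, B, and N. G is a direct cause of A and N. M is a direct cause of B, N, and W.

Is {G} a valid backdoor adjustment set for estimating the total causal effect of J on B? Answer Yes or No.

Backdoor paths from J to B (paths whose first edge points into J):
  P1: J <- R -> G -> N <- M -> B
  P2: J <- R -> G -> N <- W <- M -> B
Condition 1 (no descendant of J in the set): holds — descendants of J are {B, N, W}; none are in {G}.
Condition 2 (every backdoor path blocked by {G}):
  P1: blocked at chain node G ∈ conditioning set.
  P2: blocked at chain node G ∈ conditioning set.
{G} satisfies the backdoor criterion.

Yes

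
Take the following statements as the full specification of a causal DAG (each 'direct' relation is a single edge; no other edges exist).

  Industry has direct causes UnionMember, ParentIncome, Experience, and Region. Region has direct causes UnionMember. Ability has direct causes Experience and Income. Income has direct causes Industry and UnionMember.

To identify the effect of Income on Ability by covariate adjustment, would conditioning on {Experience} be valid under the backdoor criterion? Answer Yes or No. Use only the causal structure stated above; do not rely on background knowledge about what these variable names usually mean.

Yes

Backdoor paths from Income to Ability (paths whose first edge points into Income):
  P1: Income <- UnionMember -> Region -> Industry <- Experience -> Ability
  P2: Income <- UnionMember -> Industry <- Experience -> Ability
  P3: Income <- Industry <- Experience -> Ability
Condition 1 (no descendant of Income in the set): holds — descendants of Income are {Ability}; none are in {Experience}.
Condition 2 (every backdoor path blocked by {Experience}):
  P1: blocked at collider Industry (neither it nor any descendant is in the conditioning set).
  P2: blocked at collider Industry (neither it nor any descendant is in the conditioning set).
  P3: blocked at fork node Experience ∈ conditioning set.
{Experience} satisfies the backdoor criterion.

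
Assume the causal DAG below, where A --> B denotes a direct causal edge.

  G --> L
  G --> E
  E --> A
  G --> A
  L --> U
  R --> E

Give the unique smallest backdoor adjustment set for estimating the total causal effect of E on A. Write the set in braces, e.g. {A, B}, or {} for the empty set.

Variables eligible for adjustment (non-descendants of E, excluding E and A): {G, L, R, U}.
Backdoor paths from E to A:
  P1: E <- G -> A
The empty set is not sufficient: P1 (E <- G -> A) has no collider blocking it and no conditioned non-collider, so it is open.
Try {G}:
  P1: blocked at fork node G ∈ conditioning set.
{G} contains no descendant of E and blocks every backdoor path.
No other singleton works — e.g. {R} leaves P1 open — so {G} is the unique smallest valid adjustment set.

{G}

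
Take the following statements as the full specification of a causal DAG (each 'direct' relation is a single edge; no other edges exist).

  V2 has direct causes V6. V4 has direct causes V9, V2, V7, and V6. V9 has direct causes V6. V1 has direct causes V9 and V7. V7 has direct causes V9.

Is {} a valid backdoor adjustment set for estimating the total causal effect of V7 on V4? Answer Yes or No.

No

Backdoor paths from V7 to V4 (paths whose first edge points into V7):
  P1: V7 <- V9 <- V6 -> V2 -> V4
  P2: V7 <- V9 <- V6 -> V4
  P3: V7 <- V9 -> V4
Condition 1 (no descendant of V7 in the set): holds — descendants of V7 are {V1, V4}; none are in {}.
Condition 2 (every backdoor path blocked by {}):
  P1: open — no interior node is in the conditioning set.
  P2: open — no interior node is in the conditioning set.
  P3: open — no interior node is in the conditioning set.
{} does not satisfy the backdoor criterion.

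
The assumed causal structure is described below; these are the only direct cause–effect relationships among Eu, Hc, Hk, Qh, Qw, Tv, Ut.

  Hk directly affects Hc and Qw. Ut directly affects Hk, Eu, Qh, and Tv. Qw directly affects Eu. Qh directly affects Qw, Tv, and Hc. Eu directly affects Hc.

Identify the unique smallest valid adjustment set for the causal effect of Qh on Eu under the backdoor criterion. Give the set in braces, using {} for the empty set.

Variables eligible for adjustment (non-descendants of Qh, excluding Qh and Eu): {Hk, Ut}.
Backdoor paths from Qh to Eu:
  P1: Qh <- Ut -> Hk -> Qw -> Eu
  P2: Qh <- Ut -> Hk -> Hc <- Eu
  P3: Qh <- Ut -> Eu
The empty set is not sufficient: P1 (Qh <- Ut -> Hk -> Qw -> Eu) has no collider blocking it and no conditioned non-collider, so it is open.
Try {Ut}:
  P1: blocked at fork node Ut ∈ conditioning set.
  P2: blocked at fork node Ut ∈ conditioning set.
  P3: blocked at fork node Ut ∈ conditioning set.
{Ut} contains no descendant of Qh and blocks every backdoor path.
No other singleton works — e.g. {Hk} leaves P3 open — so {Ut} is the unique smallest valid adjustment set.

{Ut}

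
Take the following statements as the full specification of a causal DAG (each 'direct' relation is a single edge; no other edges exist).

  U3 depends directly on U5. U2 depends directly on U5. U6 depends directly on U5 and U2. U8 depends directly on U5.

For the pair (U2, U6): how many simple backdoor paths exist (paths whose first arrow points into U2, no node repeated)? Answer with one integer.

A backdoor path from U2 to U6 is any simple undirected path whose first edge points into U2 (i.e. leaves U2 via a parent).
Parents of U2: {U5}.
Enumerating:
  P1: U2 <- U5 -> U6
That exhausts the simple backdoor paths. Count: 1.

1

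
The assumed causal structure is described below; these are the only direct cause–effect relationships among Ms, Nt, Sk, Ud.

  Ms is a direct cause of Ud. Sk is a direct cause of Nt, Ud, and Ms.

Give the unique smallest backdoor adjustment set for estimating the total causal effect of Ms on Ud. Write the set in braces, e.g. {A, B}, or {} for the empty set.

Variables eligible for adjustment (non-descendants of Ms, excluding Ms and Ud): {Nt, Sk}.
Backdoor paths from Ms to Ud:
  P1: Ms <- Sk -> Ud
The empty set is not sufficient: P1 (Ms <- Sk -> Ud) has no collider blocking it and no conditioned non-collider, so it is open.
Try {Sk}:
  P1: blocked at fork node Sk ∈ conditioning set.
{Sk} contains no descendant of Ms and blocks every backdoor path.
No other singleton works — e.g. {Nt} leaves P1 open — so {Sk} is the unique smallest valid adjustment set.

{Sk}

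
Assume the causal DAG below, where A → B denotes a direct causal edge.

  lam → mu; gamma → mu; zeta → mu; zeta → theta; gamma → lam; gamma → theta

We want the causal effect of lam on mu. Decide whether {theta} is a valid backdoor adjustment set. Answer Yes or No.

No

Backdoor paths from lam to mu (paths whose first edge points into lam):
  P1: lam <- gamma -> theta <- zeta -> mu
  P2: lam <- gamma -> mu
Condition 1 (no descendant of lam in the set): holds — descendants of lam are {mu}; none are in {theta}.
Condition 2 (every backdoor path blocked by {theta}):
  P1: open — collider(s) theta are conditioned on (or have a conditioned descendant) and no non-collider on the path is in the set.
  P2: open — no interior node is in the conditioning set.
{theta} does not satisfy the backdoor criterion.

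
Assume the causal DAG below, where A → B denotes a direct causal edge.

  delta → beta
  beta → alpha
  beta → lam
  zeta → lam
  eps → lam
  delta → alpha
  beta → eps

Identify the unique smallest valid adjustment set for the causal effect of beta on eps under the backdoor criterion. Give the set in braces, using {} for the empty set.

Variables eligible for adjustment (non-descendants of beta, excluding beta and eps): {delta, zeta}.
Backdoor paths from beta to eps:
  (none)
With no backdoor paths the empty set already satisfies the criterion, and it is trivially minimal.

{}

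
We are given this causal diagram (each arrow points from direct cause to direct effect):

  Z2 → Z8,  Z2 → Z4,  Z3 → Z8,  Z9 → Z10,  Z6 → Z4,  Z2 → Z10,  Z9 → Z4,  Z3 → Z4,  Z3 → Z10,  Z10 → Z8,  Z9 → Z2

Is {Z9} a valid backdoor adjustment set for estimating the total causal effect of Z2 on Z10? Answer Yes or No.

Backdoor paths from Z2 to Z10 (paths whose first edge points into Z2):
  P1: Z2 <- Z9 -> Z10
  P2: Z2 <- Z9 -> Z4 <- Z3 -> Z10
  P3: Z2 <- Z9 -> Z4 <- Z3 -> Z8 <- Z10
Condition 1 (no descendant of Z2 in the set): holds — descendants of Z2 are {Z10, Z4, Z8}; none are in {Z9}.
Condition 2 (every backdoor path blocked by {Z9}):
  P1: blocked at fork node Z9 ∈ conditioning set.
  P2: blocked at fork node Z9 ∈ conditioning set.
  P3: blocked at fork node Z9 ∈ conditioning set.
{Z9} satisfies the backdoor criterion.

Yes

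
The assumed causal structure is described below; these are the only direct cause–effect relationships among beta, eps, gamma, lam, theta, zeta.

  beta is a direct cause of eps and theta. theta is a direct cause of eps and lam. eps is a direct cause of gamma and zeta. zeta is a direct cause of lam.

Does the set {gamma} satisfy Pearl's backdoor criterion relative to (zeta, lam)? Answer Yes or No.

No

Backdoor paths from zeta to lam (paths whose first edge points into zeta):
  P1: zeta <- eps <- beta -> theta -> lam
  P2: zeta <- eps <- theta -> lam
Condition 1 (no descendant of zeta in the set): holds — descendants of zeta are {lam}; none are in {gamma}.
Condition 2 (every backdoor path blocked by {gamma}):
  P1: open — no interior node is in the conditioning set.
  P2: open — no interior node is in the conditioning set.
{gamma} does not satisfy the backdoor criterion.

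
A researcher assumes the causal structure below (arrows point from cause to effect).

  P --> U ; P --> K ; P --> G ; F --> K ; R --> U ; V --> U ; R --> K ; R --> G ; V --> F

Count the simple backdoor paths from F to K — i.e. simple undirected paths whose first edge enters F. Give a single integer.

4

A backdoor path from F to K is any simple undirected path whose first edge points into F (i.e. leaves F via a parent).
Parents of F: {V}.
Enumerating:
  P1: F <- V -> U <- R -> G <- P -> K
  P2: F <- V -> U <- R -> K
  P3: F <- V -> U <- P -> G <- R -> K
  P4: F <- V -> U <- P -> K
That exhausts the simple backdoor paths. Count: 4.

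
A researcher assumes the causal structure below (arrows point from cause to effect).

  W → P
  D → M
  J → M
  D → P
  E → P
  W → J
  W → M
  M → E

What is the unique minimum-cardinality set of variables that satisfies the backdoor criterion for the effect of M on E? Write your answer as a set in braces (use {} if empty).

Variables eligible for adjustment (non-descendants of M, excluding M and E): {D, J, W}.
Backdoor paths from M to E:
  P1: M <- W -> P <- E
  P2: M <- D -> P <- E
  P3: M <- J <- W -> P <- E
Each backdoor path contains an unconditioned collider, so every path is already blocked with the empty conditioning set:
  P1: blocked at collider P (neither it nor any descendant is in the conditioning set).
  P2: blocked at collider P (neither it nor any descendant is in the conditioning set).
  P3: blocked at collider P (neither it nor any descendant is in the conditioning set).
The empty set is therefore the unique smallest valid set.

{}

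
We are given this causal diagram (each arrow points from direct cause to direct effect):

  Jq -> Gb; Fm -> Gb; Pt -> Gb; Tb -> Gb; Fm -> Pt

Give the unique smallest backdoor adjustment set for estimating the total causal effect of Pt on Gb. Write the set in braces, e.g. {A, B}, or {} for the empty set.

Variables eligible for adjustment (non-descendants of Pt, excluding Pt and Gb): {Fm, Jq, Tb}.
Backdoor paths from Pt to Gb:
  P1: Pt <- Fm -> Gb
The empty set is not sufficient: P1 (Pt <- Fm -> Gb) has no collider blocking it and no conditioned non-collider, so it is open.
Try {Fm}:
  P1: blocked at fork node Fm ∈ conditioning set.
{Fm} contains no descendant of Pt and blocks every backdoor path.
No other singleton works — e.g. {Tb} leaves P1 open — so {Fm} is the unique smallest valid adjustment set.

{Fm}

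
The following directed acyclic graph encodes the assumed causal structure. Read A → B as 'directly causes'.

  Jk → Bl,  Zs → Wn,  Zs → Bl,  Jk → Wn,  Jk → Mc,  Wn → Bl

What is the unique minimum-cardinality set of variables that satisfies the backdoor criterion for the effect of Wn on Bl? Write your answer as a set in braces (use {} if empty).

Variables eligible for adjustment (non-descendants of Wn, excluding Wn and Bl): {Jk, Mc, Zs}.
Backdoor paths from Wn to Bl:
  P1: Wn <- Jk -> Bl
  P2: Wn <- Zs -> Bl
The empty set is not sufficient: P1 (Wn <- Jk -> Bl) has no collider blocking it and no conditioned non-collider, so it is open.
Try {Jk, Zs}:
  P1: blocked at fork node Jk ∈ conditioning set.
  P2: blocked at fork node Zs ∈ conditioning set.
{Jk, Zs} contains no descendant of Wn and blocks every backdoor path.
Every element of {Jk, Zs} is needed (dropping Jk leaves P1 open; dropping Zs leaves P2 open), so no proper subset is valid.
Among all size-2 subsets of the eligible variables, only {Jk, Zs} blocks every backdoor path, so it is the unique smallest valid adjustment set.

{Jk, Zs}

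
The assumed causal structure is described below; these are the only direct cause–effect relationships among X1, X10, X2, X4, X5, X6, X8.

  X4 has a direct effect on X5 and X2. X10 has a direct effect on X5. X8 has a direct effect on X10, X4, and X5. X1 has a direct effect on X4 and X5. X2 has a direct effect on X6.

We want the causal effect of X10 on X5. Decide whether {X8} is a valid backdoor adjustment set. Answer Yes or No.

Yes

Backdoor paths from X10 to X5 (paths whose first edge points into X10):
  P1: X10 <- X8 -> X4 <- X1 -> X5
  P2: X10 <- X8 -> X4 -> X5
  P3: X10 <- X8 -> X5
Condition 1 (no descendant of X10 in the set): holds — descendants of X10 are {X5}; none are in {X8}.
Condition 2 (every backdoor path blocked by {X8}):
  P1: blocked at fork node X8 ∈ conditioning set.
  P2: blocked at fork node X8 ∈ conditioning set.
  P3: blocked at fork node X8 ∈ conditioning set.
{X8} satisfies the backdoor criterion.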